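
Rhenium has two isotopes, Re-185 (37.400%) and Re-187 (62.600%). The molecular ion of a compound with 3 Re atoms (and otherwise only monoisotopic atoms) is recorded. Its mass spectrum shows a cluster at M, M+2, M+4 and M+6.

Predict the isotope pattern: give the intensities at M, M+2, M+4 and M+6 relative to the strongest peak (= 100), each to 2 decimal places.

Expanding (0.37400 + 0.62600)^3:
P(M) = 0.37400^3 = 0.052314
P(M+2) = 3 × 0.37400^2 × 0.62600^1 = 0.262687
P(M+4) = 3 × 0.37400^1 × 0.62600^2 = 0.439685
P(M+6) = 0.62600^3 = 0.245314
The M+4 peak is largest (0.439685); scaling to 100 gives 11.90 : 59.74 : 100.00 : 55.79.

11.90 : 59.74 : 100.00 : 55.79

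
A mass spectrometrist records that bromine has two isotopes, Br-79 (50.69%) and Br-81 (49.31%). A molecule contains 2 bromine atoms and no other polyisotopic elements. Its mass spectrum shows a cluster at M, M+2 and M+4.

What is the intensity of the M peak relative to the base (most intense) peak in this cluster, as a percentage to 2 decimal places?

Binomial terms of (0.5069 + 0.4931)^2: M 0.2569, M+2 0.4999, M+4 0.2431 → M+2 is the base peak.
P(M+2) = C(2,1) × 0.5069^1 × 0.4931^1 = 2 × 0.5069 × 0.4931 = 0.499905 (base)
P(M) = C(2,0) × 0.5069^2 × 0.4931^0 = 1 × 0.25694761 × 1.0000 = 0.256948
Relative intensity = 0.256948 / 0.499905 × 100 = 51.40

51.40%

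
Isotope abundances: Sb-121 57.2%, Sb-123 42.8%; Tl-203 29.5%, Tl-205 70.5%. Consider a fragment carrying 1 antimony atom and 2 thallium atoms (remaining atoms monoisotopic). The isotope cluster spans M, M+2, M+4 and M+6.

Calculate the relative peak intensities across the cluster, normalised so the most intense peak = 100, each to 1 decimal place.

10.8 : 59.5 : 100.0 : 46.0

Antimony pattern (n=1): 0.5720 : 0.4280
Thallium pattern (n=2): 0.087025 : 0.41595 : 0.497025
Convolve the two distributions (both contribute in 2-u steps):
  M: 0.5720×0.087025 = 0.049778
  M+2: 0.5720×0.41595 + 0.4280×0.087025 = 0.275170
  M+4: 0.5720×0.497025 + 0.4280×0.41595 = 0.462325
  M+6: 0.4280×0.497025 = 0.212727
Scale to base peak (0.462325) = 100: 10.8 : 59.5 : 100.0 : 46.0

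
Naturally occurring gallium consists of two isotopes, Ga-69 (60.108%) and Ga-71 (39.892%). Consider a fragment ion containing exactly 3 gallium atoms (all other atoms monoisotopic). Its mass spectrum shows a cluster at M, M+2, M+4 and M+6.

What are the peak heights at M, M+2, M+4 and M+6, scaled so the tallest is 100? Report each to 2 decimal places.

50.23 : 100.00 : 66.37 : 14.68

The 3 Ga atoms are independent, so intensities follow the terms of (0.60108 + 0.39892)^3.
P(M) = 0.60108^3 = 0.217169
P(M+2) = 3 × 0.60108^2 × 0.39892^1 = 0.432386
P(M+4) = 3 × 0.60108^1 × 0.39892^2 = 0.286963
P(M+6) = 0.39892^3 = 0.063483
The M+2 peak is largest (0.432386); scaling to 100 gives 50.23 : 100.00 : 66.37 : 14.68.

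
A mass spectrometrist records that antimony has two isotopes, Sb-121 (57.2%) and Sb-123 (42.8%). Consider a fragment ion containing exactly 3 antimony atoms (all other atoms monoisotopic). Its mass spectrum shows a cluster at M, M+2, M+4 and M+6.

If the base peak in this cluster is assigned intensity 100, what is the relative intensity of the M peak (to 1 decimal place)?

(0.572 + 0.428)^3 gives M 0.1871, M+2 0.4201, M+4 0.3143, M+6 0.0784; the largest is M+2.
P(M+2) = C(3,1) × 0.572^2 × 0.428^1 = 3 × 0.327184 × 0.4280 = 0.420104 (base)
P(M) = C(3,0) × 0.572^3 × 0.428^0 = 1 × 0.18714925 × 1.0000 = 0.187149
Relative intensity = 0.187149 / 0.420104 × 100 = 44.5

44.5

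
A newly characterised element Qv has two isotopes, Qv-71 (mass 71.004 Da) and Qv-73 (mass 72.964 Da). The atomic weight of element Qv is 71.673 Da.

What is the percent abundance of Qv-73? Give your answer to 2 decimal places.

Writing the weighted mean with unknown fraction x of Qv-71:
71.004·x + 72.964·(1 − x) = 71.673
(71.004 − 72.964)·x = 71.673 − 72.964
x = -1.291 / -1.960 = 0.65867 → 65.87% Qv-71, 34.13% Qv-73.

34.13%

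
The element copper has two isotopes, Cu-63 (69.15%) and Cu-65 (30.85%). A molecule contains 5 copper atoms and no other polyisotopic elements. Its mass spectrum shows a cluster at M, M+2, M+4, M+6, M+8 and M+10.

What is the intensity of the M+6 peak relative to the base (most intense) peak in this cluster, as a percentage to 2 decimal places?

39.81%

Binomial terms of (0.6915 + 0.3085)^5: M 0.1581, M+2 0.3527, M+4 0.3147, M+6 0.1404, M+8 0.0313, M+10 0.0028 → M+2 is the base peak.
P(M+2) = C(5,1) × 0.6915^4 × 0.3085^1 = 5 × 0.2286487 × 0.3085 = 0.352691 (base)
P(M+6) = C(5,3) × 0.6915^2 × 0.3085^3 = 10 × 0.47817225 × 0.02936064 = 0.140394
Relative intensity = 0.140394 / 0.352691 × 100 = 39.81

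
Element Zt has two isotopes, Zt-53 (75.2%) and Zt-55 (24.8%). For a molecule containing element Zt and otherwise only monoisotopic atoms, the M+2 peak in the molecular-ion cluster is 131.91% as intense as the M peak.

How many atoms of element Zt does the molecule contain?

4

With n Zt atoms, P(M+2)/P(M) = C(n,1)·p^(n−1)q / p^n = n·q/p = n · 0.248/0.752.
n = 1.3191 × 0.752/0.248 = 4.00 ≈ 4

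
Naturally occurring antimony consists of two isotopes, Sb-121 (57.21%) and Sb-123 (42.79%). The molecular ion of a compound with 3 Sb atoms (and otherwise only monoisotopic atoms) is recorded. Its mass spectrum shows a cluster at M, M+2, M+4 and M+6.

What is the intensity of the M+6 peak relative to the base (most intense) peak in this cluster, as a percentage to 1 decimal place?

18.6%

Term probabilities: M 0.1872, M+2 0.4202, M+4 0.3143, M+6 0.0783. Base peak = M+2.
P(M+2) = C(3,1) × 0.5721^2 × 0.4279^1 = 3 × 0.32729841 × 0.4279 = 0.420153 (base)
P(M+6) = C(3,3) × 0.5721^0 × 0.4279^3 = 1 × 1.0000 × 0.07834781 = 0.078348
Relative intensity = 0.078348 / 0.420153 × 100 = 18.6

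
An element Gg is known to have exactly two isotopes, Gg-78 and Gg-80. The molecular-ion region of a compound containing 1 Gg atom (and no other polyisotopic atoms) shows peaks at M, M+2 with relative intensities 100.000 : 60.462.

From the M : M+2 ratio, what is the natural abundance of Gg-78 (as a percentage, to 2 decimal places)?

62.32%

Let p = fractional abundance of Gg-78. I(M+2)/I(M) = [C(1,1)·p^0·(1−p)] / p^1 = 1·(1−p)/p = 60.462/100.000 = 0.6046
(1−p)/p = 0.6046/1 = 0.6046  ⇒  p = 1/(1 + 0.6046) = 0.6232
Gg-78: 62.32%, Gg-80: 37.68%.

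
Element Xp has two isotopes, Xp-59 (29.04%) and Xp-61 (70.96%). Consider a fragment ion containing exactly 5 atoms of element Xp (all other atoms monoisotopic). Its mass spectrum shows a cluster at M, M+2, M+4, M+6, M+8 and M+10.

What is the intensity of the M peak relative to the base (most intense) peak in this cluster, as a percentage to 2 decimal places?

Binomial terms of (0.2904 + 0.7096)^5: M 0.0021, M+2 0.0252, M+4 0.1233, M+6 0.3013, M+8 0.3681, M+10 0.1799 → M+8 is the base peak.
P(M+8) = C(5,4) × 0.2904^1 × 0.7096^4 = 5 × 0.2904 × 0.25354464 = 0.368147 (base)
P(M) = C(5,0) × 0.2904^5 × 0.7096^0 = 1 × 0.0020653 × 1.0000 = 0.002065
Relative intensity = 0.002065 / 0.368147 × 100 = 0.56

0.56%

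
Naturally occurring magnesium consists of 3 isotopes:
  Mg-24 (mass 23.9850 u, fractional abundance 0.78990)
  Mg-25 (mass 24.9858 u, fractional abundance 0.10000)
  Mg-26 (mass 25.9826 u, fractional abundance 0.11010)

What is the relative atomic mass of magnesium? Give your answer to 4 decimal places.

Ar = Σ fᵢ·mᵢ = 0.78990 × 23.9850 + 0.10000 × 24.9858 + 0.11010 × 25.9826
= 18.94575 + 2.49858 + 2.86068 = 24.30501 u

24.3050 u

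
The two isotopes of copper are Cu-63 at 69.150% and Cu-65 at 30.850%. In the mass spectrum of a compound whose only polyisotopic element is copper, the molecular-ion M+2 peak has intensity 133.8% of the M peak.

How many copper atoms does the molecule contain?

3

With n Cu atoms, P(M+2)/P(M) = C(n,1)·p^(n−1)q / p^n = n·q/p = n · 0.30850/0.69150.
n = 1.338 × 0.69150/0.30850 = 3.00 ≈ 3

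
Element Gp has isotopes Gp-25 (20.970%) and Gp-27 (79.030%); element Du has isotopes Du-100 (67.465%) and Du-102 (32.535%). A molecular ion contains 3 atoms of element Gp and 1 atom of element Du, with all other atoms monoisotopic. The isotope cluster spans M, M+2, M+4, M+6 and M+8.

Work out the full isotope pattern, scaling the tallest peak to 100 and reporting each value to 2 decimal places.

Element Gp pattern (n=3): 0.00922137 : 0.10425817 : 0.39291956 : 0.4936009
Element Du pattern (n=1): 0.67465 : 0.32535
Convolve the two distributions (both contribute in 2-u steps):
  M: 0.00922137×0.67465 = 0.006221
  M+2: 0.00922137×0.32535 + 0.10425817×0.67465 = 0.073338
  M+4: 0.10425817×0.32535 + 0.39291956×0.67465 = 0.299004
  M+6: 0.39291956×0.32535 + 0.4936009×0.67465 = 0.460844
  M+8: 0.4936009×0.32535 = 0.160593
Scale to base peak (0.460844) = 100: 1.35 : 15.91 : 64.88 : 100.00 : 34.85

1.35 : 15.91 : 64.88 : 100.00 : 34.85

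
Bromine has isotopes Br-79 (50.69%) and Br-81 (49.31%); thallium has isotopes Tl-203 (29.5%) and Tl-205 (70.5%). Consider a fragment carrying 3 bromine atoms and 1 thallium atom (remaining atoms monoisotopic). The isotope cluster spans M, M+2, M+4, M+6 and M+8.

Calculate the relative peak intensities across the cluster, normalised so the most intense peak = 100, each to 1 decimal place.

Bromine pattern (n=3): 0.13024674 : 0.3801026 : 0.36975457 : 0.11989609
Thallium pattern (n=1): 0.2950 : 0.7050
Convolve the two distributions (both contribute in 2-u steps):
  M: 0.13024674×0.2950 = 0.038423
  M+2: 0.13024674×0.7050 + 0.3801026×0.2950 = 0.203954
  M+4: 0.3801026×0.7050 + 0.36975457×0.2950 = 0.377050
  M+6: 0.36975457×0.7050 + 0.11989609×0.2950 = 0.296046
  M+8: 0.11989609×0.7050 = 0.084527
Scale to base peak (0.377050) = 100: 10.2 : 54.1 : 100.0 : 78.5 : 22.4

10.2 : 54.1 : 100.0 : 78.5 : 22.4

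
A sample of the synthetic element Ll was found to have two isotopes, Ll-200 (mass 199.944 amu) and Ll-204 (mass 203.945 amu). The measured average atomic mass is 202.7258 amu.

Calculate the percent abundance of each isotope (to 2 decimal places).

Ll-200: 30.47%, Ll-204: 69.53%

Let x be the fractional abundance of Ll-200; then Ll-204 has abundance 1 − x.
199.944·x + 203.945·(1 − x) = 202.7258
(199.944 − 203.945)·x = 202.7258 − 203.945
x = -1.2192 / -4.001 = 0.30472 → 30.47% Ll-200, 69.53% Ll-204.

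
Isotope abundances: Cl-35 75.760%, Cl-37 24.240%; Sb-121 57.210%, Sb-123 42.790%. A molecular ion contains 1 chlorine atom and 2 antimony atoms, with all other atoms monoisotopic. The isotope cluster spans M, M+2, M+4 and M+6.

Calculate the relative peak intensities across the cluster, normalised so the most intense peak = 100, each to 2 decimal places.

Chlorine pattern (n=1): 0.7576 : 0.2424
Antimony pattern (n=2): 0.32729841 : 0.48960318 : 0.18309841
Convolve the two distributions (both contribute in 2-u steps):
  M: 0.7576×0.32729841 = 0.247961
  M+2: 0.7576×0.48960318 + 0.2424×0.32729841 = 0.450261
  M+4: 0.7576×0.18309841 + 0.2424×0.48960318 = 0.257395
  M+6: 0.2424×0.18309841 = 0.044383
Scale to base peak (0.450261) = 100: 55.07 : 100.00 : 57.17 : 9.86

55.07 : 100.00 : 57.17 : 9.86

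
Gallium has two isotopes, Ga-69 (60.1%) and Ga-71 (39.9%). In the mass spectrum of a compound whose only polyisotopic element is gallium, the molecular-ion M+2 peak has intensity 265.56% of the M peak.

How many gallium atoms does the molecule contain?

4

For n independent Ga atoms, I(M+2)/I(M) = n · (abundance Ga-71) / (abundance Ga-69) = n · 0.399/0.601.
n = 2.6556 × 0.601/0.399 = 4.00 ≈ 4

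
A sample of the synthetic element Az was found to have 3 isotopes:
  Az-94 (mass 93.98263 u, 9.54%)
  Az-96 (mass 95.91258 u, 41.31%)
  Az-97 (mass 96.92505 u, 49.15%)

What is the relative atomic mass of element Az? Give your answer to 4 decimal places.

96.2261 u

Ar = Σ fᵢ·mᵢ = 0.0954 × 93.98263 + 0.4131 × 95.91258 + 0.4915 × 96.92505
= 8.965943 + 39.621487 + 47.638662 = 96.226092 u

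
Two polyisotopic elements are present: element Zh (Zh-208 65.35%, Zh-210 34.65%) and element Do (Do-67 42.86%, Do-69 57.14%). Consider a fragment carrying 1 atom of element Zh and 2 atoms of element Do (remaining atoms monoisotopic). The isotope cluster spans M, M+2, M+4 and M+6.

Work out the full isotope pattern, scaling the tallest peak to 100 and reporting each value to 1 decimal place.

31.3 : 100.0 : 99.8 : 29.5

Element Zh pattern (n=1): 0.6535 : 0.3465
Element Do pattern (n=2): 0.18369796 : 0.48980408 : 0.32649796
Convolve the two distributions (both contribute in 2-u steps):
  M: 0.6535×0.18369796 = 0.120047
  M+2: 0.6535×0.48980408 + 0.3465×0.18369796 = 0.383738
  M+4: 0.6535×0.32649796 + 0.3465×0.48980408 = 0.383084
  M+6: 0.3465×0.32649796 = 0.113132
Scale to base peak (0.383738) = 100: 31.3 : 100.0 : 99.8 : 29.5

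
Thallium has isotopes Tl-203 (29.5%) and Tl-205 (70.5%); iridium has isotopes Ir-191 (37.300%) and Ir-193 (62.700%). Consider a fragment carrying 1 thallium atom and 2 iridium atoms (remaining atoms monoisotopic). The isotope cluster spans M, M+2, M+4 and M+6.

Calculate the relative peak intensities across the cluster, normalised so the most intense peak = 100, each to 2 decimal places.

Thallium pattern (n=1): 0.2950 : 0.7050
Iridium pattern (n=2): 0.139129 : 0.467742 : 0.393129
Convolve the two distributions (both contribute in 2-u steps):
  M: 0.2950×0.139129 = 0.041043
  M+2: 0.2950×0.467742 + 0.7050×0.139129 = 0.236070
  M+4: 0.2950×0.393129 + 0.7050×0.467742 = 0.445731
  M+6: 0.7050×0.393129 = 0.277156
Scale to base peak (0.445731) = 100: 9.21 : 52.96 : 100.00 : 62.18

9.21 : 52.96 : 100.00 : 62.18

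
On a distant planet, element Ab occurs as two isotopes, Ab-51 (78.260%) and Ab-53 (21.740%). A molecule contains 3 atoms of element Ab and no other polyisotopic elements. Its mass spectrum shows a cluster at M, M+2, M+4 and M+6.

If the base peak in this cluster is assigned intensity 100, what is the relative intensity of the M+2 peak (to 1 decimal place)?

(0.78260 + 0.21740)^3 gives M 0.4793, M+2 0.3994, M+4 0.1110, M+6 0.0103; the largest is M.
P(M) = C(3,0) × 0.78260^3 × 0.21740^0 = 1 × 0.47931336 × 1.0000 = 0.479313 (base)
P(M+2) = C(3,1) × 0.78260^2 × 0.21740^1 = 3 × 0.61246276 × 0.2174 = 0.399448
Relative intensity = 0.399448 / 0.479313 × 100 = 83.3

83.3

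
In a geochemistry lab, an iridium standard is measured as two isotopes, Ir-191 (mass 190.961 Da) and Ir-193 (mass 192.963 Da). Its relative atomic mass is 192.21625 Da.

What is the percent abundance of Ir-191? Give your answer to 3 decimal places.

37.300%

With x = fraction of Ir-191 (so Ir-193 is 1 − x):
190.961·x + 192.963·(1 − x) = 192.21625
(190.961 − 192.963)·x = 192.21625 − 192.963
x = -0.74675 / -2.002 = 0.37300 → 37.300% Ir-191, 62.700% Ir-193.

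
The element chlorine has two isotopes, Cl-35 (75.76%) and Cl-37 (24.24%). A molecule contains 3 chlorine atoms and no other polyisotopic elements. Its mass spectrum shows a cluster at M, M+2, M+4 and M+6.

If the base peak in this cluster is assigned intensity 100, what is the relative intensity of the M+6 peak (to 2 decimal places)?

Term probabilities: M 0.4348, M+2 0.4174, M+4 0.1335, M+6 0.0142. Base peak = M.
P(M) = C(3,0) × 0.7576^3 × 0.2424^0 = 1 × 0.4348304 × 1.0000 = 0.434830 (base)
P(M+6) = C(3,3) × 0.7576^0 × 0.2424^3 = 1 × 1.0000 × 0.01424288 = 0.014243
Relative intensity = 0.014243 / 0.434830 × 100 = 3.28

3.28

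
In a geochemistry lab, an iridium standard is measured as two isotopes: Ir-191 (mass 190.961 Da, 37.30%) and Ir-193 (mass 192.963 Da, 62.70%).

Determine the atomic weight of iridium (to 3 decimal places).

192.216 Da

Average mass = Σ (abundance × isotope mass) = 0.3730 × 190.961 + 0.6270 × 192.963
= 71.2285 + 120.9878 = 192.2163 Da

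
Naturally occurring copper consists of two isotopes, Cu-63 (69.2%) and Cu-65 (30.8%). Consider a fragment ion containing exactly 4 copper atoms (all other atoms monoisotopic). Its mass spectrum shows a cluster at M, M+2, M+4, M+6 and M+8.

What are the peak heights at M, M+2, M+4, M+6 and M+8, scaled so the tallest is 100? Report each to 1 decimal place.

Each Cu atom is independently Cu-63 (p = 0.692) or Cu-65 (q = 0.308); the cluster is the binomial expansion (p + q)^4.
P(M) = 0.692^4 = 0.229311
P(M+2) = 4 × 0.692^3 × 0.308^1 = 0.408253
P(M+4) = 6 × 0.692^2 × 0.308^2 = 0.272562
P(M+6) = 4 × 0.692^1 × 0.308^3 = 0.080876
P(M+8) = 0.308^4 = 0.008999
The M+2 peak is largest (0.408253); scaling to 100 gives 56.2 : 100.0 : 66.8 : 19.8 : 2.2.

56.2 : 100.0 : 66.8 : 19.8 : 2.2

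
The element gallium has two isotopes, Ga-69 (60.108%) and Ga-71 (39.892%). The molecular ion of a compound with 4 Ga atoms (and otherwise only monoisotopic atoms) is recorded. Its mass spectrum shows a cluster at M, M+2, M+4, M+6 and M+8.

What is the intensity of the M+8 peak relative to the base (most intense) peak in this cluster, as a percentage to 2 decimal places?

7.31%

Term probabilities: M 0.1305, M+2 0.3465, M+4 0.3450, M+6 0.1526, M+8 0.0253. Base peak = M+2.
P(M+2) = C(4,1) × 0.60108^3 × 0.39892^1 = 4 × 0.2171685 × 0.39892 = 0.346531 (base)
P(M+8) = C(4,4) × 0.60108^0 × 0.39892^4 = 1 × 1.0000 × 0.02532464 = 0.025325
Relative intensity = 0.025325 / 0.346531 × 100 = 7.31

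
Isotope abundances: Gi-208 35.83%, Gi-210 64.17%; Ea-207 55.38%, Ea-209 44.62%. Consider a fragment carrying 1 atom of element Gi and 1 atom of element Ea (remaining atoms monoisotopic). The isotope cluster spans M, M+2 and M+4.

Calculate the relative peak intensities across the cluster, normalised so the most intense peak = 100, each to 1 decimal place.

38.5 : 100.0 : 55.6

Element Gi pattern (n=1): 0.3583 : 0.6417
Element Ea pattern (n=1): 0.5538 : 0.4462
Convolve the two distributions (both contribute in 2-u steps):
  M: 0.3583×0.5538 = 0.198427
  M+2: 0.3583×0.4462 + 0.6417×0.5538 = 0.515247
  M+4: 0.6417×0.4462 = 0.286327
Scale to base peak (0.515247) = 100: 38.5 : 100.0 : 55.6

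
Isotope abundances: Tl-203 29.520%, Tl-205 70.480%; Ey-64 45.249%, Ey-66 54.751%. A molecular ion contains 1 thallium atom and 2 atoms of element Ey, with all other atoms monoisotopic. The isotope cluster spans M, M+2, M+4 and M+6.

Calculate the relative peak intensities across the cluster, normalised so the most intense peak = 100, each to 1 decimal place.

Thallium pattern (n=1): 0.2952 : 0.7048
Element Ey pattern (n=2): 0.2047472 : 0.4954856 : 0.2997672
Convolve the two distributions (both contribute in 2-u steps):
  M: 0.2952×0.2047472 = 0.060441
  M+2: 0.2952×0.4954856 + 0.7048×0.2047472 = 0.290573
  M+4: 0.2952×0.2997672 + 0.7048×0.4954856 = 0.437710
  M+6: 0.7048×0.2997672 = 0.211276
Scale to base peak (0.437710) = 100: 13.8 : 66.4 : 100.0 : 48.3

13.8 : 66.4 : 100.0 : 48.3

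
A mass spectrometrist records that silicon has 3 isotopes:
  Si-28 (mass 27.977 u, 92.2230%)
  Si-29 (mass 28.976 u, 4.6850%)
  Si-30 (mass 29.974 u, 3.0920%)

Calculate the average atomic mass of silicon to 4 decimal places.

The abundance-weighted mean is 0.922230 × 27.977 + 0.046850 × 28.976 + 0.030920 × 29.974
= 25.80123 + 1.35753 + 0.92680 = 28.08556 u

28.0856 u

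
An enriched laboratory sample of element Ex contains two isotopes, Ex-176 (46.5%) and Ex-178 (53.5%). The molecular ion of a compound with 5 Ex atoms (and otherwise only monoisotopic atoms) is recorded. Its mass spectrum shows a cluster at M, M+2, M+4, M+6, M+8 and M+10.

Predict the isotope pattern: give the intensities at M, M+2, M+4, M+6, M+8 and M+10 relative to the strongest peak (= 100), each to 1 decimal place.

Expanding (0.465 + 0.535)^5:
P(M) = 0.465^5 = 0.021740
P(M+2) = 5 × 0.465^4 × 0.535^1 = 0.125065
P(M+4) = 10 × 0.465^3 × 0.535^2 = 0.287784
P(M+6) = 10 × 0.465^2 × 0.535^3 = 0.331106
P(M+8) = 5 × 0.465^1 × 0.535^4 = 0.190475
P(M+10) = 0.535^5 = 0.043830
The M+6 peak is largest (0.331106); scaling to 100 gives 6.6 : 37.8 : 86.9 : 100.0 : 57.5 : 13.2.

6.6 : 37.8 : 86.9 : 100.0 : 57.5 : 13.2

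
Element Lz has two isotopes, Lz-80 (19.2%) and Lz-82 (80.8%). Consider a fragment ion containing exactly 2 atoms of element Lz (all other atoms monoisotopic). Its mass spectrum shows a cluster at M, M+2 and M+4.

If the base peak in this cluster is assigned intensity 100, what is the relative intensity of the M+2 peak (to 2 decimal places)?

Term probabilities: M 0.0369, M+2 0.3103, M+4 0.6529. Base peak = M+4.
P(M+4) = C(2,2) × 0.192^0 × 0.808^2 = 1 × 1.0000 × 0.652864 = 0.652864 (base)
P(M+2) = C(2,1) × 0.192^1 × 0.808^1 = 2 × 0.1920 × 0.8080 = 0.310272
Relative intensity = 0.310272 / 0.652864 × 100 = 47.52

47.52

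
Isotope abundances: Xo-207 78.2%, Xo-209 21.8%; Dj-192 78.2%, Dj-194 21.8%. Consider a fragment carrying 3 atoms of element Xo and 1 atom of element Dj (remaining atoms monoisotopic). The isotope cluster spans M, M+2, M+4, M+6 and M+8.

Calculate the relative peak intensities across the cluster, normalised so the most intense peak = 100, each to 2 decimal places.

89.68 : 100.00 : 41.82 : 7.77 : 0.54

Element Xo pattern (n=3): 0.47821177 : 0.3999367 : 0.1114913 : 0.01036023
Element Dj pattern (n=1): 0.7820 : 0.2180
Convolve the two distributions (both contribute in 2-u steps):
  M: 0.47821177×0.7820 = 0.373962
  M+2: 0.47821177×0.2180 + 0.3999367×0.7820 = 0.417001
  M+4: 0.3999367×0.2180 + 0.1114913×0.7820 = 0.174372
  M+6: 0.1114913×0.2180 + 0.01036023×0.7820 = 0.032407
  M+8: 0.01036023×0.2180 = 0.002259
Scale to base peak (0.417001) = 100: 89.68 : 100.00 : 41.82 : 7.77 : 0.54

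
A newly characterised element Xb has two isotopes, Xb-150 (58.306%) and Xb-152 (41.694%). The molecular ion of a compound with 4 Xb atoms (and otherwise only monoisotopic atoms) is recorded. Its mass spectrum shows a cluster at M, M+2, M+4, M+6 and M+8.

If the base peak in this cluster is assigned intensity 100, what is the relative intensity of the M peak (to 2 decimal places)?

32.59

Binomial terms of (0.58306 + 0.41694)^4: M 0.1156, M+2 0.3306, M+4 0.3546, M+6 0.1690, M+8 0.0302 → M+4 is the base peak.
P(M+4) = C(4,2) × 0.58306^2 × 0.41694^2 = 6 × 0.33995896 × 0.17383896 = 0.354589 (base)
P(M) = C(4,0) × 0.58306^4 × 0.41694^0 = 1 × 0.1155721 × 1.0000 = 0.115572
Relative intensity = 0.115572 / 0.354589 × 100 = 32.59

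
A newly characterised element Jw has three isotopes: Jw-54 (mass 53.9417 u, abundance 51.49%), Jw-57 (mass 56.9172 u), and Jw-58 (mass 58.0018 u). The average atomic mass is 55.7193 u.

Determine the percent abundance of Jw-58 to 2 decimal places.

30.81%

Let x and y be the fractions of Jw-57 and Jw-58. Then x + y = 1 − 0.5149 = 0.4851 and 56.9172x + 58.0018y = 55.7193 − 0.5149×53.9417 = 27.94471867.
Substituting: 56.9172x + 58.0018(0.4851 − x) = 27.94471867
(56.9172 − 58.0018)x = -0.19195451  ⇒  x = 0.17698, y = 0.30812
Jw-57: 17.70%, Jw-58: 30.81%.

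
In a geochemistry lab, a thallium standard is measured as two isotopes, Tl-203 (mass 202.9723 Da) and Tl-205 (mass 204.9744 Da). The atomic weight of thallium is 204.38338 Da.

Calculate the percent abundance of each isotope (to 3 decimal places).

Writing the weighted mean with unknown fraction x of Tl-203:
202.9723·x + 204.9744·(1 − x) = 204.38338
(202.9723 − 204.9744)·x = 204.38338 − 204.9744
x = -0.59102 / -2.0021 = 0.29520 → 29.520% Tl-203, 70.480% Tl-205.

Tl-203: 29.520%, Tl-205: 70.480%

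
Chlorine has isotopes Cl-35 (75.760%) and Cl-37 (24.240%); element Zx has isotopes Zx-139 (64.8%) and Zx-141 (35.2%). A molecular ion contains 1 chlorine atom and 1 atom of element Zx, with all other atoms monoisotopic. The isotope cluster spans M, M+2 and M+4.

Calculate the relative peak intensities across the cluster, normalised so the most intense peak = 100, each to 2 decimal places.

Chlorine pattern (n=1): 0.7576 : 0.2424
Element Zx pattern (n=1): 0.6480 : 0.3520
Convolve the two distributions (both contribute in 2-u steps):
  M: 0.7576×0.6480 = 0.490925
  M+2: 0.7576×0.3520 + 0.2424×0.6480 = 0.423750
  M+4: 0.2424×0.3520 = 0.085325
Scale to base peak (0.490925) = 100: 100.00 : 86.32 : 17.38

100.00 : 86.32 : 17.38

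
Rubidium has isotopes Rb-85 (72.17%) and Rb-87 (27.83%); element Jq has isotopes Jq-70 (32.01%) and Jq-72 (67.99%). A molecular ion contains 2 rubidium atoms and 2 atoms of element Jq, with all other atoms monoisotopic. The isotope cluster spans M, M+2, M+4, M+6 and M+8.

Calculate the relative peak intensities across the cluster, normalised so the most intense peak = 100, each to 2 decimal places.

Rubidium pattern (n=2): 0.52085089 : 0.40169822 : 0.07745089
Element Jq pattern (n=2): 0.10246401 : 0.43527198 : 0.46226401
Convolve the two distributions (both contribute in 2-u steps):
  M: 0.52085089×0.10246401 = 0.053368
  M+2: 0.52085089×0.43527198 + 0.40169822×0.10246401 = 0.267871
  M+4: 0.52085089×0.46226401 + 0.40169822×0.43527198 + 0.07745089×0.10246401 = 0.423555
  M+6: 0.40169822×0.46226401 + 0.07745089×0.43527198 = 0.219403
  M+8: 0.07745089×0.46226401 = 0.035803
Scale to base peak (0.423555) = 100: 12.60 : 63.24 : 100.00 : 51.80 : 8.45

12.60 : 63.24 : 100.00 : 51.80 : 8.45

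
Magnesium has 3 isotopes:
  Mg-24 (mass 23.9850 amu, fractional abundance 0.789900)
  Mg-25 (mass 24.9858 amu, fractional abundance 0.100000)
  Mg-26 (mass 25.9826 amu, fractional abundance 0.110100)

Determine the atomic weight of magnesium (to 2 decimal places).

Weight each isotope mass by its fractional abundance: 0.789900 × 23.9850 + 0.100000 × 24.9858 + 0.110100 × 25.9826
= 18.94575 + 2.49858 + 2.86068 = 24.30501 amu

24.31 amu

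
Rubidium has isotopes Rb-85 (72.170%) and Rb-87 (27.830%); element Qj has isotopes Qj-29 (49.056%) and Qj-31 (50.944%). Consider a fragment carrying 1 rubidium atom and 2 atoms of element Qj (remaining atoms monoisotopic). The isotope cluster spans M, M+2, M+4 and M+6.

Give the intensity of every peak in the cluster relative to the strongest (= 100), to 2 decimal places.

Rubidium pattern (n=1): 0.7217 : 0.2783
Element Qj pattern (n=2): 0.24064911 : 0.49982177 : 0.25952911
Convolve the two distributions (both contribute in 2-u steps):
  M: 0.7217×0.24064911 = 0.173676
  M+2: 0.7217×0.49982177 + 0.2783×0.24064911 = 0.427694
  M+4: 0.7217×0.25952911 + 0.2783×0.49982177 = 0.326403
  M+6: 0.2783×0.25952911 = 0.072227
Scale to base peak (0.427694) = 100: 40.61 : 100.00 : 76.32 : 16.89

40.61 : 100.00 : 76.32 : 16.89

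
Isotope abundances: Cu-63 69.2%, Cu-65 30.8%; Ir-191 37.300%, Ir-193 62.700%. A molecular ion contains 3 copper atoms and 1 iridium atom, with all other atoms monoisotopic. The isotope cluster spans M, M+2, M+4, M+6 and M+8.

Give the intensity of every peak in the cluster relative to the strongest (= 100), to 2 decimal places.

33.15 : 100.00 : 94.12 : 36.04 : 4.91

Copper pattern (n=3): 0.33137389 : 0.44247034 : 0.19693766 : 0.02921811
Iridium pattern (n=1): 0.3730 : 0.6270
Convolve the two distributions (both contribute in 2-u steps):
  M: 0.33137389×0.3730 = 0.123602
  M+2: 0.33137389×0.6270 + 0.44247034×0.3730 = 0.372813
  M+4: 0.44247034×0.6270 + 0.19693766×0.3730 = 0.350887
  M+6: 0.19693766×0.6270 + 0.02921811×0.3730 = 0.134378
  M+8: 0.02921811×0.6270 = 0.018320
Scale to base peak (0.372813) = 100: 33.15 : 100.00 : 94.12 : 36.04 : 4.91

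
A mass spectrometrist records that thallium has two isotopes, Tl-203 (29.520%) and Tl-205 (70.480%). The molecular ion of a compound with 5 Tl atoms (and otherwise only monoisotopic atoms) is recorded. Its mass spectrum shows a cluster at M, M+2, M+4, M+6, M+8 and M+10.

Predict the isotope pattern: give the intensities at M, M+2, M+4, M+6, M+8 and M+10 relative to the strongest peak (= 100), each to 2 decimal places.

0.62 : 7.35 : 35.09 : 83.77 : 100.00 : 47.75

Expanding (0.29520 + 0.70480)^5:
P(M) = 0.29520^5 = 0.002242
P(M+2) = 5 × 0.29520^4 × 0.70480^1 = 0.026761
P(M+4) = 10 × 0.29520^3 × 0.70480^2 = 0.127785
P(M+6) = 10 × 0.29520^2 × 0.70480^3 = 0.305092
P(M+8) = 5 × 0.29520^1 × 0.70480^4 = 0.364208
P(M+10) = 0.70480^5 = 0.173912
The M+8 peak is largest (0.364208); scaling to 100 gives 0.62 : 7.35 : 35.09 : 83.77 : 100.00 : 47.75.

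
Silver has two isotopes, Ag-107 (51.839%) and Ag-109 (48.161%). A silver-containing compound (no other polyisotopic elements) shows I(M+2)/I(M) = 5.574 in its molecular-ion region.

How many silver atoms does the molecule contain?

With n Ag atoms, P(M+2)/P(M) = C(n,1)·p^(n−1)q / p^n = n·q/p = n · 0.48161/0.51839.
n = 5.574 × 0.51839/0.48161 = 6.00 ≈ 6

6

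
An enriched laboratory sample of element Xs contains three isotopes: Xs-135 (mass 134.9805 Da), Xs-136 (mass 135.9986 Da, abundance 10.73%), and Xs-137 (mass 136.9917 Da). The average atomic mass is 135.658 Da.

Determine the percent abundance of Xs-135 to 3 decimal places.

61.015%

Let x and y be the fractions of Xs-135 and Xs-137. Then x + y = 1 − 0.1073 = 0.8927 and 134.9805x + 136.9917y = 135.658 − 0.1073×135.9986 = 121.06535022.
Substituting: 134.9805x + 136.9917(0.8927 − x) = 121.06535022
(134.9805 − 136.9917)x = -1.22714037  ⇒  x = 0.61015, y = 0.28255
Xs-135: 61.015%, Xs-137: 28.255%.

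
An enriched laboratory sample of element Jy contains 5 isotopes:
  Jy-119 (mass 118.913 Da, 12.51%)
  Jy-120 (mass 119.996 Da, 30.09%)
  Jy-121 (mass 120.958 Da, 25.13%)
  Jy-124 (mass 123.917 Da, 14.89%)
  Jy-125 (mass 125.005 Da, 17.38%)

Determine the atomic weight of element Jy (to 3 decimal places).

121.557 Da

Average mass = Σ (abundance × isotope mass) = 0.1251 × 118.913 + 0.3009 × 119.996 + 0.2513 × 120.958 + 0.1489 × 123.917 + 0.1738 × 125.005
= 14.8760 + 36.1068 + 30.3967 + 18.4512 + 21.7259 = 121.5566 Da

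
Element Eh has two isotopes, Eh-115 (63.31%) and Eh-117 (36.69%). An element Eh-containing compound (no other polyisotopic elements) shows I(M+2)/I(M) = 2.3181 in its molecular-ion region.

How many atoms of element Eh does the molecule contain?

4

For n independent Eh atoms, I(M+2)/I(M) = n · (abundance Eh-117) / (abundance Eh-115) = n · 0.3669/0.6331.
n = 2.3181 × 0.6331/0.3669 = 4.00 ≈ 4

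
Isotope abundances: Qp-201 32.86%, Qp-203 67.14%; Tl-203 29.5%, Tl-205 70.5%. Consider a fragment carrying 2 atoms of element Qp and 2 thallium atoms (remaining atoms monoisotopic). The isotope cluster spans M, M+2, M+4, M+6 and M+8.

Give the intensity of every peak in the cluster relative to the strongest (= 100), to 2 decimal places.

2.31 : 20.48 : 67.95 : 100.00 : 55.07

Element Qp pattern (n=2): 0.10797796 : 0.44124408 : 0.45077796
Thallium pattern (n=2): 0.087025 : 0.41595 : 0.497025
Convolve the two distributions (both contribute in 2-u steps):
  M: 0.10797796×0.087025 = 0.009397
  M+2: 0.10797796×0.41595 + 0.44124408×0.087025 = 0.083313
  M+4: 0.10797796×0.497025 + 0.44124408×0.41595 + 0.45077796×0.087025 = 0.276432
  M+6: 0.44124408×0.497025 + 0.45077796×0.41595 = 0.406810
  M+8: 0.45077796×0.497025 = 0.224048
Scale to base peak (0.406810) = 100: 2.31 : 20.48 : 67.95 : 100.00 : 55.07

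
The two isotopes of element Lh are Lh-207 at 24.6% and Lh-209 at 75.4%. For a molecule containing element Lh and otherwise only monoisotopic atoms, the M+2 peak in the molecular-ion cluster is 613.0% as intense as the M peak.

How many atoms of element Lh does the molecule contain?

With n Lh atoms, P(M+2)/P(M) = C(n,1)·p^(n−1)q / p^n = n·q/p = n · 0.754/0.246.
n = 6.130 × 0.246/0.754 = 2.00 ≈ 2

2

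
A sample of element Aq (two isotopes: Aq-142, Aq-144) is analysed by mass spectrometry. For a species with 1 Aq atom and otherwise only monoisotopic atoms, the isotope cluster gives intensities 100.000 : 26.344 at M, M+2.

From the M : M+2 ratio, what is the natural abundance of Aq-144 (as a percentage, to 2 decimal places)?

20.85%

Write p for the Aq-142 fraction. I(M+2)/I(M) = [C(1,1)·p^0·(1−p)] / p^1 = 1·(1−p)/p = 26.344/100.000 = 0.2634
(1−p)/p = 0.2634/1 = 0.2634  ⇒  p = 1/(1 + 0.2634) = 0.7915
Aq-142: 79.15%, Aq-144: 20.85%.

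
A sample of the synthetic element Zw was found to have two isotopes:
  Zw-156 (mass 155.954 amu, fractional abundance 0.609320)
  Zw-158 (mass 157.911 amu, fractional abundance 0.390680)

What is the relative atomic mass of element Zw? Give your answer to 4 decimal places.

Average mass = Σ (abundance × isotope mass) = 0.609320 × 155.954 + 0.390680 × 157.911
= 95.02589 + 61.69267 = 156.71856 amu

156.7186 amu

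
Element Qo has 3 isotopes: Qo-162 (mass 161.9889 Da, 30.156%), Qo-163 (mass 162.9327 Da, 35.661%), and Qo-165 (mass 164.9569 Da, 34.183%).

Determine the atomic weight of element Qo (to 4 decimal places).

Weight each isotope mass by its fractional abundance: 0.30156 × 161.9889 + 0.35661 × 162.9327 + 0.34183 × 164.9569
= 48.84937 + 58.10343 + 56.38722 = 163.34002 Da

163.3400 Da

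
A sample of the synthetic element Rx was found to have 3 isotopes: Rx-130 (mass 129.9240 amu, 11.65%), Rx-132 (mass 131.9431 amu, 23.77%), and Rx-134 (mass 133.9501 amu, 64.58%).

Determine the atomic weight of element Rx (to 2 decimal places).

133.00 amu

Ar = Σ fᵢ·mᵢ = 0.1165 × 129.9240 + 0.2377 × 131.9431 + 0.6458 × 133.9501
= 15.13615 + 31.36287 + 86.50497 = 133.00399 amu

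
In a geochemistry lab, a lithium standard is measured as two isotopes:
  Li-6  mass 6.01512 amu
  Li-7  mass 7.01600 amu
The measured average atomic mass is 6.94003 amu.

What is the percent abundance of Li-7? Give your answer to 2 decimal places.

Writing the weighted mean with unknown fraction x of Li-6:
6.01512·x + 7.01600·(1 − x) = 6.94003
(6.01512 − 7.01600)·x = 6.94003 − 7.01600
x = -0.07597 / -1.00088 = 0.07590 → 7.59% Li-6, 92.41% Li-7.

92.41%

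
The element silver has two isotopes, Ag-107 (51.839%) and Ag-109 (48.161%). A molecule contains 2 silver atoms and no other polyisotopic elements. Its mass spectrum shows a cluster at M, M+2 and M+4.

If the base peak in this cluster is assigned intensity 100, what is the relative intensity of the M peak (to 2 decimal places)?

53.82

Binomial terms of (0.51839 + 0.48161)^2: M 0.2687, M+2 0.4993, M+4 0.2319 → M+2 is the base peak.
P(M+2) = C(2,1) × 0.51839^1 × 0.48161^1 = 2 × 0.51839 × 0.48161 = 0.499324 (base)
P(M) = C(2,0) × 0.51839^2 × 0.48161^0 = 1 × 0.26872819 × 1.0000 = 0.268728
Relative intensity = 0.268728 / 0.499324 × 100 = 53.82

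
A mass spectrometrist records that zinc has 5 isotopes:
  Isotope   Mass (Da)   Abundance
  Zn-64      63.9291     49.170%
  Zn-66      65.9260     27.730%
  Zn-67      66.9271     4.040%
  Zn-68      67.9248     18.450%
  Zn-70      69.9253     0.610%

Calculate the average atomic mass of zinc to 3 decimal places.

65.378 Da

The abundance-weighted mean is 0.49170 × 63.9291 + 0.27730 × 65.9260 + 0.04040 × 66.9271 + 0.18450 × 67.9248 + 0.00610 × 69.9253
= 31.43394 + 18.28128 + 2.70385 + 12.53213 + 0.42654 = 65.37774 Da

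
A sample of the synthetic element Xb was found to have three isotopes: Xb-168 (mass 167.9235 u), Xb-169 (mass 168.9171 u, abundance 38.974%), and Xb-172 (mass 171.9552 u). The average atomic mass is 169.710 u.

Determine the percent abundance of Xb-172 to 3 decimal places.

Let x and y be the fractions of Xb-168 and Xb-172. Then x + y = 1 − 0.38974 = 0.61026 and 167.9235x + 171.9552y = 169.710 − 0.38974×168.9171 = 103.876249446.
Substituting: 167.9235x + 171.9552(0.61026 − x) = 103.876249446
(167.9235 − 171.9552)x = -1.061130906  ⇒  x = 0.26320, y = 0.34706
Xb-168: 26.320%, Xb-172: 34.706%.

34.706%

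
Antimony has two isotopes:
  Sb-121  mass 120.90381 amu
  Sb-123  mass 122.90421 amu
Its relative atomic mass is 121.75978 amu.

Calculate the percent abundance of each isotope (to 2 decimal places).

Sb-121: 57.21%, Sb-123: 42.79%

Let x be the fractional abundance of Sb-121; then Sb-123 has abundance 1 − x.
120.90381·x + 122.90421·(1 − x) = 121.75978
(120.90381 − 122.90421)·x = 121.75978 − 122.90421
x = -1.14443 / -2.00040 = 0.57210 → 57.21% Sb-121, 42.79% Sb-123.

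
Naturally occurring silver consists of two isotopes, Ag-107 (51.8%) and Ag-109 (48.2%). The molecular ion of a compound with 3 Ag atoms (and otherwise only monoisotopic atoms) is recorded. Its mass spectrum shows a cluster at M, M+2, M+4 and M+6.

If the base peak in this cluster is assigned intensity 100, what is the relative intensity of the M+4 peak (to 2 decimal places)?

93.05

Term probabilities: M 0.1390, M+2 0.3880, M+4 0.3610, M+6 0.1120. Base peak = M+2.
P(M+2) = C(3,1) × 0.518^2 × 0.482^1 = 3 × 0.268324 × 0.4820 = 0.387997 (base)
P(M+4) = C(3,2) × 0.518^1 × 0.482^2 = 3 × 0.5180 × 0.232324 = 0.361031
Relative intensity = 0.361031 / 0.387997 × 100 = 93.05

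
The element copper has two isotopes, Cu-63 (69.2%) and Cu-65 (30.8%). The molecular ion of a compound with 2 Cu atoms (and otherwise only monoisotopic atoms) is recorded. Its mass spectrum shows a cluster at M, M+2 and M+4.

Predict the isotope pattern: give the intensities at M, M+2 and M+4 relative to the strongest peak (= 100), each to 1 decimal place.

100.0 : 89.0 : 19.8

The 2 Cu atoms are independent, so intensities follow the terms of (0.692 + 0.308)^2.
P(M) = 0.692^2 = 0.478864
P(M+2) = 2 × 0.692^1 × 0.308^1 = 0.426272
P(M+4) = 0.308^2 = 0.094864
The M peak is largest (0.478864); scaling to 100 gives 100.0 : 89.0 : 19.8.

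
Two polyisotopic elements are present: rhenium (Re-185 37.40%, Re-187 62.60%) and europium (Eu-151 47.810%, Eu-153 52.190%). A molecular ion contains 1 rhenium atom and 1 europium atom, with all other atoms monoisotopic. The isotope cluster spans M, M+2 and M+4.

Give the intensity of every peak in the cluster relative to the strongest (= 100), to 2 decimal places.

Rhenium pattern (n=1): 0.3740 : 0.6260
Europium pattern (n=1): 0.4781 : 0.5219
Convolve the two distributions (both contribute in 2-u steps):
  M: 0.3740×0.4781 = 0.178809
  M+2: 0.3740×0.5219 + 0.6260×0.4781 = 0.494481
  M+4: 0.6260×0.5219 = 0.326709
Scale to base peak (0.494481) = 100: 36.16 : 100.00 : 66.07

36.16 : 100.00 : 66.07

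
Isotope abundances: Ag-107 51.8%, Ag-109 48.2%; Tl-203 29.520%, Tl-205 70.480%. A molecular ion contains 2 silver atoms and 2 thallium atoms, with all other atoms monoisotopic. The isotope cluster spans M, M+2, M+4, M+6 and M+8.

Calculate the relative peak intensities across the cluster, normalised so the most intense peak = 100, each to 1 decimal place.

6.5 : 42.9 : 100.0 : 95.4 : 31.9

Silver pattern (n=2): 0.268324 : 0.499352 : 0.232324
Thallium pattern (n=2): 0.08714304 : 0.41611392 : 0.49674304
Convolve the two distributions (both contribute in 2-u steps):
  M: 0.268324×0.08714304 = 0.023383
  M+2: 0.268324×0.41611392 + 0.499352×0.08714304 = 0.155168
  M+4: 0.268324×0.49674304 + 0.499352×0.41611392 + 0.232324×0.08714304 = 0.361321
  M+6: 0.499352×0.49674304 + 0.232324×0.41611392 = 0.344723
  M+8: 0.232324×0.49674304 = 0.115405
Scale to base peak (0.361321) = 100: 6.5 : 42.9 : 100.0 : 95.4 : 31.9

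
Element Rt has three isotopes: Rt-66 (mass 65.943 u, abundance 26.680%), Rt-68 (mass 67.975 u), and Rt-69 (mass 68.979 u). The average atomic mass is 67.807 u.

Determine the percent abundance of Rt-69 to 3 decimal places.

Let x and y be the fractions of Rt-68 and Rt-69. Then x + y = 1 − 0.26680 = 0.73320 and 67.975x + 68.979y = 67.807 − 0.26680×65.943 = 50.2134076.
Substituting: 67.975x + 68.979(0.73320 − x) = 50.2134076
(67.975 − 68.979)x = -0.3619952  ⇒  x = 0.36055, y = 0.37265
Rt-68: 36.055%, Rt-69: 37.265%.

37.265%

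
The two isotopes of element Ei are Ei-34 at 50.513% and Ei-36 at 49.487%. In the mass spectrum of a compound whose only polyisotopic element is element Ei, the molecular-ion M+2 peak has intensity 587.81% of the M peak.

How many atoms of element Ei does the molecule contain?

For n independent Ei atoms, I(M+2)/I(M) = n · (abundance Ei-36) / (abundance Ei-34) = n · 0.49487/0.50513.
n = 5.8781 × 0.50513/0.49487 = 6.00 ≈ 6

6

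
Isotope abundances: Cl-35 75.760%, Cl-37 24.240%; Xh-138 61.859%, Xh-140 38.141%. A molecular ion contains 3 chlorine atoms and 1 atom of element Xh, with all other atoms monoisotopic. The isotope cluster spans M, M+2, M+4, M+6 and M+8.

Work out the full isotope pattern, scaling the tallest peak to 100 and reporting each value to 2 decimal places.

63.43 : 100.00 : 57.02 : 14.09 : 1.28

Chlorine pattern (n=3): 0.4348304 : 0.41738208 : 0.13354464 : 0.01424288
Element Xh pattern (n=1): 0.61859 : 0.38141
Convolve the two distributions (both contribute in 2-u steps):
  M: 0.4348304×0.61859 = 0.268982
  M+2: 0.4348304×0.38141 + 0.41738208×0.61859 = 0.424037
  M+4: 0.41738208×0.38141 + 0.13354464×0.61859 = 0.241803
  M+6: 0.13354464×0.38141 + 0.01424288×0.61859 = 0.059746
  M+8: 0.01424288×0.38141 = 0.005432
Scale to base peak (0.424037) = 100: 63.43 : 100.00 : 57.02 : 14.09 : 1.28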